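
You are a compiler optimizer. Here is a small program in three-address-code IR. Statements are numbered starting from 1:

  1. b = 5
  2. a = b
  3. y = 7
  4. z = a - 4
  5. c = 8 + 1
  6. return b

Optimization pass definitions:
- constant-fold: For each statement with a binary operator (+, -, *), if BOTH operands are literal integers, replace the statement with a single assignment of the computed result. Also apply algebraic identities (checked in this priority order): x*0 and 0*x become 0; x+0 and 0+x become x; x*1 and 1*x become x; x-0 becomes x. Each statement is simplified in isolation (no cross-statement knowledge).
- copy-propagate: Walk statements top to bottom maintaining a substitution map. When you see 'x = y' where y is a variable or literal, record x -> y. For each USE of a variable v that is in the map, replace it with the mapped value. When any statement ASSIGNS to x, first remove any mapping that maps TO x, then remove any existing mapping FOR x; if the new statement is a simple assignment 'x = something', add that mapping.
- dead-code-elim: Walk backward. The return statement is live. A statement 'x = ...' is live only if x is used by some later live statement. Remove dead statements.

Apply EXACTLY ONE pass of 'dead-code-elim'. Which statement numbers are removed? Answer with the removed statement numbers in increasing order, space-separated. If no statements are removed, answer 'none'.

Backward liveness scan:
Stmt 1 'b = 5': KEEP (b is live); live-in = []
Stmt 2 'a = b': DEAD (a not in live set ['b'])
Stmt 3 'y = 7': DEAD (y not in live set ['b'])
Stmt 4 'z = a - 4': DEAD (z not in live set ['b'])
Stmt 5 'c = 8 + 1': DEAD (c not in live set ['b'])
Stmt 6 'return b': KEEP (return); live-in = ['b']
Removed statement numbers: [2, 3, 4, 5]
Surviving IR:
  b = 5
  return b

Answer: 2 3 4 5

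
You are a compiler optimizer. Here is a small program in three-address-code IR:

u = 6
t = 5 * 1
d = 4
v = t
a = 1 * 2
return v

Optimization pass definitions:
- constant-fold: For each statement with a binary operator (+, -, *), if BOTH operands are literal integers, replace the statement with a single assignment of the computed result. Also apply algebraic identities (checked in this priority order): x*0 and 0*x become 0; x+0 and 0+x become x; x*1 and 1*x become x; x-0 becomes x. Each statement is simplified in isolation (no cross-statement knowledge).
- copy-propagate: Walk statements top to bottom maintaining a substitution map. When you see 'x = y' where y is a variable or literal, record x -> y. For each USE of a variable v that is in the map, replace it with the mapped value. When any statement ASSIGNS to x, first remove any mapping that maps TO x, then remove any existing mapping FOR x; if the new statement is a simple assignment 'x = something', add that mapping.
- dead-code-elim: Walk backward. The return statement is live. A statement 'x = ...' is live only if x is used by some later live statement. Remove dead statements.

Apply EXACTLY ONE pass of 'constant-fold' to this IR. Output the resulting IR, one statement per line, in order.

Applying constant-fold statement-by-statement:
  [1] u = 6  (unchanged)
  [2] t = 5 * 1  -> t = 5
  [3] d = 4  (unchanged)
  [4] v = t  (unchanged)
  [5] a = 1 * 2  -> a = 2
  [6] return v  (unchanged)
Result (6 stmts):
  u = 6
  t = 5
  d = 4
  v = t
  a = 2
  return v

Answer: u = 6
t = 5
d = 4
v = t
a = 2
return v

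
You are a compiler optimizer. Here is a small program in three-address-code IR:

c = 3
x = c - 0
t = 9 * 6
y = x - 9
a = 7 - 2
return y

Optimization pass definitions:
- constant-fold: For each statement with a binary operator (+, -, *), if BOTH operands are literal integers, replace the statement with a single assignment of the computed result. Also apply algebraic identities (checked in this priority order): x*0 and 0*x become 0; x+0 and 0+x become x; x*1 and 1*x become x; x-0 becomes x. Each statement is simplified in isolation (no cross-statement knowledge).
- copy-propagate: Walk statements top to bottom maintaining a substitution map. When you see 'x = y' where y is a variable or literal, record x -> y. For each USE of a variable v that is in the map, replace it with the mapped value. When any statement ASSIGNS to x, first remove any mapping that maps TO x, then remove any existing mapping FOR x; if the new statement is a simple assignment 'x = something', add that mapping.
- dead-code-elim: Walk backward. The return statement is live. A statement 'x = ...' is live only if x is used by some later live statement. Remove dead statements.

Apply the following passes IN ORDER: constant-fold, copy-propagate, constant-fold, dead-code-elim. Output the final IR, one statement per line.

Answer: y = -6
return y

Derivation:
Initial IR:
  c = 3
  x = c - 0
  t = 9 * 6
  y = x - 9
  a = 7 - 2
  return y
After constant-fold (6 stmts):
  c = 3
  x = c
  t = 54
  y = x - 9
  a = 5
  return y
After copy-propagate (6 stmts):
  c = 3
  x = 3
  t = 54
  y = 3 - 9
  a = 5
  return y
After constant-fold (6 stmts):
  c = 3
  x = 3
  t = 54
  y = -6
  a = 5
  return y
After dead-code-elim (2 stmts):
  y = -6
  return y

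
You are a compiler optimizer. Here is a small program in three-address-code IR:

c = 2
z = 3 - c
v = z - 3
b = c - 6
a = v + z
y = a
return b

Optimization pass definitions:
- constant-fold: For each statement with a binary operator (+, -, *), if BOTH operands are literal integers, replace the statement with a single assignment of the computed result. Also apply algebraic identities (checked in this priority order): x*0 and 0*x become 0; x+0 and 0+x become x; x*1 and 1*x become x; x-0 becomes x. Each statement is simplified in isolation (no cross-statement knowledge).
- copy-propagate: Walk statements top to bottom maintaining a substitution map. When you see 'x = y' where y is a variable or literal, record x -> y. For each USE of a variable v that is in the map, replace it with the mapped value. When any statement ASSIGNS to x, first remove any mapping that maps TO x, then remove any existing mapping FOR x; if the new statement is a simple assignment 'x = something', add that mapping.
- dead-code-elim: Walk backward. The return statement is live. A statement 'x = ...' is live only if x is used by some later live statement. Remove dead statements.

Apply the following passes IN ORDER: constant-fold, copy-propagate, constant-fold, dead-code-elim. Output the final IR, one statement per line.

Initial IR:
  c = 2
  z = 3 - c
  v = z - 3
  b = c - 6
  a = v + z
  y = a
  return b
After constant-fold (7 stmts):
  c = 2
  z = 3 - c
  v = z - 3
  b = c - 6
  a = v + z
  y = a
  return b
After copy-propagate (7 stmts):
  c = 2
  z = 3 - 2
  v = z - 3
  b = 2 - 6
  a = v + z
  y = a
  return b
After constant-fold (7 stmts):
  c = 2
  z = 1
  v = z - 3
  b = -4
  a = v + z
  y = a
  return b
After dead-code-elim (2 stmts):
  b = -4
  return b

Answer: b = -4
return b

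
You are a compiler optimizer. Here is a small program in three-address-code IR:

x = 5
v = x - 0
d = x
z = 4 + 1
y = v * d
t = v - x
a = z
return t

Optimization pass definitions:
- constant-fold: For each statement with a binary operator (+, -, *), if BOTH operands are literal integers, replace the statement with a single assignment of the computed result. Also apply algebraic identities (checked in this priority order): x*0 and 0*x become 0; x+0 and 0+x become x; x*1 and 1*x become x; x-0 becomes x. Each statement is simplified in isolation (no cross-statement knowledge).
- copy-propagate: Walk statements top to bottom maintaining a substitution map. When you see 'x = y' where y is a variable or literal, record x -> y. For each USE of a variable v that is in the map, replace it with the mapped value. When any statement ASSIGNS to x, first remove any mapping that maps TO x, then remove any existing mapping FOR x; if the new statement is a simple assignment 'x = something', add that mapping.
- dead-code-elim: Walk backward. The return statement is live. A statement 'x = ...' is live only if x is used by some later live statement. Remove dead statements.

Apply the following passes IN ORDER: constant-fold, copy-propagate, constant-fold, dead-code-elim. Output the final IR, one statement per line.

Answer: t = 0
return t

Derivation:
Initial IR:
  x = 5
  v = x - 0
  d = x
  z = 4 + 1
  y = v * d
  t = v - x
  a = z
  return t
After constant-fold (8 stmts):
  x = 5
  v = x
  d = x
  z = 5
  y = v * d
  t = v - x
  a = z
  return t
After copy-propagate (8 stmts):
  x = 5
  v = 5
  d = 5
  z = 5
  y = 5 * 5
  t = 5 - 5
  a = 5
  return t
After constant-fold (8 stmts):
  x = 5
  v = 5
  d = 5
  z = 5
  y = 25
  t = 0
  a = 5
  return t
After dead-code-elim (2 stmts):
  t = 0
  return t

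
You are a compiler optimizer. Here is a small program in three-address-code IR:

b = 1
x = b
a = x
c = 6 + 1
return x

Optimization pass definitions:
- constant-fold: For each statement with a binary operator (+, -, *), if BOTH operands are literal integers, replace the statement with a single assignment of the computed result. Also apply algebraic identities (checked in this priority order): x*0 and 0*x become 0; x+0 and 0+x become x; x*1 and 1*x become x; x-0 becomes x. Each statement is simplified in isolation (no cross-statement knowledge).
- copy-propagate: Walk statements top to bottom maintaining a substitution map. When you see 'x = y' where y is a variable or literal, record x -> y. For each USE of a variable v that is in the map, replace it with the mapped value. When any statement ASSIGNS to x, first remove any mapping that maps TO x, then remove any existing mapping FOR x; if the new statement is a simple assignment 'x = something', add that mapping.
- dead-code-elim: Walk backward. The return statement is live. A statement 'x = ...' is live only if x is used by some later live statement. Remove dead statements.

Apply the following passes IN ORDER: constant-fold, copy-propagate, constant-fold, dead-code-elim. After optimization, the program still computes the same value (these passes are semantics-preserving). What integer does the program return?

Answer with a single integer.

Initial IR:
  b = 1
  x = b
  a = x
  c = 6 + 1
  return x
After constant-fold (5 stmts):
  b = 1
  x = b
  a = x
  c = 7
  return x
After copy-propagate (5 stmts):
  b = 1
  x = 1
  a = 1
  c = 7
  return 1
After constant-fold (5 stmts):
  b = 1
  x = 1
  a = 1
  c = 7
  return 1
After dead-code-elim (1 stmts):
  return 1
Evaluate:
  b = 1  =>  b = 1
  x = b  =>  x = 1
  a = x  =>  a = 1
  c = 6 + 1  =>  c = 7
  return x = 1

Answer: 1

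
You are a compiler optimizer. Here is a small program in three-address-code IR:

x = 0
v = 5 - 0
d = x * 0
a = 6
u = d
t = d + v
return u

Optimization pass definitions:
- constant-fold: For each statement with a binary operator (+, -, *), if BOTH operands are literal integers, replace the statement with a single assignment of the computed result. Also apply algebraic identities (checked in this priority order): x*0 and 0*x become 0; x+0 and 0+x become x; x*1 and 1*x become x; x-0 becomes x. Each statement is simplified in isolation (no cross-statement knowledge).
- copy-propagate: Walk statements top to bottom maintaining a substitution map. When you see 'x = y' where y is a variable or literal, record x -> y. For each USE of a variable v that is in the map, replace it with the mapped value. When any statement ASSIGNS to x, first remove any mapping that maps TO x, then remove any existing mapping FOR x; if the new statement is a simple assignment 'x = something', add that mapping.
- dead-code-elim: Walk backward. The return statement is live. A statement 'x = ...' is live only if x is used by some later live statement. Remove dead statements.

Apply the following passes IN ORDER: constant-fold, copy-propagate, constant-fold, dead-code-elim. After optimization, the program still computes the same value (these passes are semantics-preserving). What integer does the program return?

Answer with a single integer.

Initial IR:
  x = 0
  v = 5 - 0
  d = x * 0
  a = 6
  u = d
  t = d + v
  return u
After constant-fold (7 stmts):
  x = 0
  v = 5
  d = 0
  a = 6
  u = d
  t = d + v
  return u
After copy-propagate (7 stmts):
  x = 0
  v = 5
  d = 0
  a = 6
  u = 0
  t = 0 + 5
  return 0
After constant-fold (7 stmts):
  x = 0
  v = 5
  d = 0
  a = 6
  u = 0
  t = 5
  return 0
After dead-code-elim (1 stmts):
  return 0
Evaluate:
  x = 0  =>  x = 0
  v = 5 - 0  =>  v = 5
  d = x * 0  =>  d = 0
  a = 6  =>  a = 6
  u = d  =>  u = 0
  t = d + v  =>  t = 5
  return u = 0

Answer: 0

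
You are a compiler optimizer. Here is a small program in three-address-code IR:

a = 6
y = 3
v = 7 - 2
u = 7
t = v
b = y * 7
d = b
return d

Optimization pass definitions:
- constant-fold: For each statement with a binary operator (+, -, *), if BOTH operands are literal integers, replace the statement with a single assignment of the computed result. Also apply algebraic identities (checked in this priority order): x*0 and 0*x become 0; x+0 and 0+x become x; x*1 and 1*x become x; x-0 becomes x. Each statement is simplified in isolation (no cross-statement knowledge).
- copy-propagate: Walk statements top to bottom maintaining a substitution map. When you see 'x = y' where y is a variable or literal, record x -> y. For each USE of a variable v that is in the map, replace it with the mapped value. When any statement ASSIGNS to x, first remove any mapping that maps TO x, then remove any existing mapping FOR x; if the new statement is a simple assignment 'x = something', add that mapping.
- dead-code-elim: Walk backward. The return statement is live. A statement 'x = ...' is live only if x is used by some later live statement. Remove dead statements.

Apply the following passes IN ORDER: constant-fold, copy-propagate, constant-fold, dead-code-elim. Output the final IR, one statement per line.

Initial IR:
  a = 6
  y = 3
  v = 7 - 2
  u = 7
  t = v
  b = y * 7
  d = b
  return d
After constant-fold (8 stmts):
  a = 6
  y = 3
  v = 5
  u = 7
  t = v
  b = y * 7
  d = b
  return d
After copy-propagate (8 stmts):
  a = 6
  y = 3
  v = 5
  u = 7
  t = 5
  b = 3 * 7
  d = b
  return b
After constant-fold (8 stmts):
  a = 6
  y = 3
  v = 5
  u = 7
  t = 5
  b = 21
  d = b
  return b
After dead-code-elim (2 stmts):
  b = 21
  return b

Answer: b = 21
return b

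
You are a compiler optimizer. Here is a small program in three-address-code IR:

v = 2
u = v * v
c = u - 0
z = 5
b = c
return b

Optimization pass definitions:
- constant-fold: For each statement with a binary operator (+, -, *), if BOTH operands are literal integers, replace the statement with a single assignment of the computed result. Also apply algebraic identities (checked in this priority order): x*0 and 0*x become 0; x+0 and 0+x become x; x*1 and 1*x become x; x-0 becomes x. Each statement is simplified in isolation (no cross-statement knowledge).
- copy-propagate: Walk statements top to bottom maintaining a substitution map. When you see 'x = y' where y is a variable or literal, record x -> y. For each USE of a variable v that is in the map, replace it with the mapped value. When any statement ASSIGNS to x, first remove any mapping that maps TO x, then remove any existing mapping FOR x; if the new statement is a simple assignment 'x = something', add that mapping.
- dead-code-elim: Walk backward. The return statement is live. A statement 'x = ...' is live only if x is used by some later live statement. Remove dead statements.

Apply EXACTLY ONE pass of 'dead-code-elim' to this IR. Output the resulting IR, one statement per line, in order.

Applying dead-code-elim statement-by-statement:
  [6] return b  -> KEEP (return); live=['b']
  [5] b = c  -> KEEP; live=['c']
  [4] z = 5  -> DEAD (z not live)
  [3] c = u - 0  -> KEEP; live=['u']
  [2] u = v * v  -> KEEP; live=['v']
  [1] v = 2  -> KEEP; live=[]
Result (5 stmts):
  v = 2
  u = v * v
  c = u - 0
  b = c
  return b

Answer: v = 2
u = v * v
c = u - 0
b = c
return b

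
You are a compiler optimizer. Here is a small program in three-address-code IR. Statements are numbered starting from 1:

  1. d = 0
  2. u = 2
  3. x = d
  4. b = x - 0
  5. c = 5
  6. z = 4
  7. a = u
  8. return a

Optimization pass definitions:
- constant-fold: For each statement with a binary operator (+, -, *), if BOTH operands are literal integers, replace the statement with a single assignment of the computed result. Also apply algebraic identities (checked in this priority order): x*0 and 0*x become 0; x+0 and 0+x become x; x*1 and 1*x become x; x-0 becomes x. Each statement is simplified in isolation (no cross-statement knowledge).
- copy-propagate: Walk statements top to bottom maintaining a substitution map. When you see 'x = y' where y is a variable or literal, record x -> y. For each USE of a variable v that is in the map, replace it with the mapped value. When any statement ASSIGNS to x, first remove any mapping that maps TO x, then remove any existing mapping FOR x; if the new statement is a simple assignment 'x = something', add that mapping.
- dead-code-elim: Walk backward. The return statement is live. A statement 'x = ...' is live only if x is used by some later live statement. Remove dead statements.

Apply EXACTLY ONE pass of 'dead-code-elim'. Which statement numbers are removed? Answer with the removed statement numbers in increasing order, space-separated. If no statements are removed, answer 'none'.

Answer: 1 3 4 5 6

Derivation:
Backward liveness scan:
Stmt 1 'd = 0': DEAD (d not in live set [])
Stmt 2 'u = 2': KEEP (u is live); live-in = []
Stmt 3 'x = d': DEAD (x not in live set ['u'])
Stmt 4 'b = x - 0': DEAD (b not in live set ['u'])
Stmt 5 'c = 5': DEAD (c not in live set ['u'])
Stmt 6 'z = 4': DEAD (z not in live set ['u'])
Stmt 7 'a = u': KEEP (a is live); live-in = ['u']
Stmt 8 'return a': KEEP (return); live-in = ['a']
Removed statement numbers: [1, 3, 4, 5, 6]
Surviving IR:
  u = 2
  a = u
  return a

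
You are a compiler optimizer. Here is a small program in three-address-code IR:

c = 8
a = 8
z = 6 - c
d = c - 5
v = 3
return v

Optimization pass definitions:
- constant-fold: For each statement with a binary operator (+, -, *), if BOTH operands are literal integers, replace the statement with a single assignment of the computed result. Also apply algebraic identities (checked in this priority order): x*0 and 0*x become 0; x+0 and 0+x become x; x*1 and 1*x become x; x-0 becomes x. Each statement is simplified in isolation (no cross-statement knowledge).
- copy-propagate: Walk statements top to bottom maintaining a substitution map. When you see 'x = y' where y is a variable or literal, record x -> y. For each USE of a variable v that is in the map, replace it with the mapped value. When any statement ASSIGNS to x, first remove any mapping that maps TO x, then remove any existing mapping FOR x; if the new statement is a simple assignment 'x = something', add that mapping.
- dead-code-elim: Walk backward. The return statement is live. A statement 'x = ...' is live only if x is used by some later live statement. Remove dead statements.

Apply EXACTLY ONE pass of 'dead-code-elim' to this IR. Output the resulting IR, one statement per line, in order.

Applying dead-code-elim statement-by-statement:
  [6] return v  -> KEEP (return); live=['v']
  [5] v = 3  -> KEEP; live=[]
  [4] d = c - 5  -> DEAD (d not live)
  [3] z = 6 - c  -> DEAD (z not live)
  [2] a = 8  -> DEAD (a not live)
  [1] c = 8  -> DEAD (c not live)
Result (2 stmts):
  v = 3
  return v

Answer: v = 3
return v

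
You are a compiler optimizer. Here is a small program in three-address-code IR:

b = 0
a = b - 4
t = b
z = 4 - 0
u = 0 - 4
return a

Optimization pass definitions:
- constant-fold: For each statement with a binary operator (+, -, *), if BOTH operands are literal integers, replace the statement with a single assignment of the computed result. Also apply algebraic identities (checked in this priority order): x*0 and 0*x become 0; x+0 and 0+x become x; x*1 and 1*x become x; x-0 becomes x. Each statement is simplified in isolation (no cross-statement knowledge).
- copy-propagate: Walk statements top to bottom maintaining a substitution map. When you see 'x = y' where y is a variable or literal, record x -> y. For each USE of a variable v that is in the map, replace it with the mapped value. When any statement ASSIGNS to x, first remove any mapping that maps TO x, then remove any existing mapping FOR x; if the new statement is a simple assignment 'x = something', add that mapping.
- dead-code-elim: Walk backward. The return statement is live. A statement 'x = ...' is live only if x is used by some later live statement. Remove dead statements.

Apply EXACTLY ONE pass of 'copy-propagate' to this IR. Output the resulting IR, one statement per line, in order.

Applying copy-propagate statement-by-statement:
  [1] b = 0  (unchanged)
  [2] a = b - 4  -> a = 0 - 4
  [3] t = b  -> t = 0
  [4] z = 4 - 0  (unchanged)
  [5] u = 0 - 4  (unchanged)
  [6] return a  (unchanged)
Result (6 stmts):
  b = 0
  a = 0 - 4
  t = 0
  z = 4 - 0
  u = 0 - 4
  return a

Answer: b = 0
a = 0 - 4
t = 0
z = 4 - 0
u = 0 - 4
return a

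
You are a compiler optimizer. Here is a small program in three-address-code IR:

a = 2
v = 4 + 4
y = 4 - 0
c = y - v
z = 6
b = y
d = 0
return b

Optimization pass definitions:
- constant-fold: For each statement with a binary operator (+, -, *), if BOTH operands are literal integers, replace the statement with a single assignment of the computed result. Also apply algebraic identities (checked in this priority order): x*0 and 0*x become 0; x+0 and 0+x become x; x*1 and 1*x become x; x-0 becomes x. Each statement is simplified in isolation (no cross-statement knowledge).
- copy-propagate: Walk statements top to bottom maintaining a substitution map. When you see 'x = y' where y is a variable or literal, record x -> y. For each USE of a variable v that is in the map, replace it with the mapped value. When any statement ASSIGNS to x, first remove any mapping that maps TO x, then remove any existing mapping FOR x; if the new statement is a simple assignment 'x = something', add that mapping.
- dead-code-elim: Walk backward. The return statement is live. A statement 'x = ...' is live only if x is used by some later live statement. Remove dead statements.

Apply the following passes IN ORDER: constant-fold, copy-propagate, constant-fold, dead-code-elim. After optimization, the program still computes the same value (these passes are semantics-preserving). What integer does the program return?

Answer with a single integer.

Initial IR:
  a = 2
  v = 4 + 4
  y = 4 - 0
  c = y - v
  z = 6
  b = y
  d = 0
  return b
After constant-fold (8 stmts):
  a = 2
  v = 8
  y = 4
  c = y - v
  z = 6
  b = y
  d = 0
  return b
After copy-propagate (8 stmts):
  a = 2
  v = 8
  y = 4
  c = 4 - 8
  z = 6
  b = 4
  d = 0
  return 4
After constant-fold (8 stmts):
  a = 2
  v = 8
  y = 4
  c = -4
  z = 6
  b = 4
  d = 0
  return 4
After dead-code-elim (1 stmts):
  return 4
Evaluate:
  a = 2  =>  a = 2
  v = 4 + 4  =>  v = 8
  y = 4 - 0  =>  y = 4
  c = y - v  =>  c = -4
  z = 6  =>  z = 6
  b = y  =>  b = 4
  d = 0  =>  d = 0
  return b = 4

Answer: 4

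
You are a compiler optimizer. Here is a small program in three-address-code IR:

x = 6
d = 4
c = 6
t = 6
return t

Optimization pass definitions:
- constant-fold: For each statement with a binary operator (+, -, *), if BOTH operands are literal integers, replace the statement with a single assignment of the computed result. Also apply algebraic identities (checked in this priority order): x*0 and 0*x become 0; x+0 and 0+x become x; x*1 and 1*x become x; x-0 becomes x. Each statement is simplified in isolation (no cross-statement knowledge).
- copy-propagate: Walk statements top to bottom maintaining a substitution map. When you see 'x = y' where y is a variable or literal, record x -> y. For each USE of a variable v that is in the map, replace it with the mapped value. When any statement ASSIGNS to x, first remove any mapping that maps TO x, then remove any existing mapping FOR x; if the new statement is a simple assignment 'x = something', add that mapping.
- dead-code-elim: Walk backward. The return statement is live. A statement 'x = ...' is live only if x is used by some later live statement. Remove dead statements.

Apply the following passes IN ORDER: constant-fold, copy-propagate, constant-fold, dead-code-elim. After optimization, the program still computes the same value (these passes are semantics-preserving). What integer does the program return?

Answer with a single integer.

Answer: 6

Derivation:
Initial IR:
  x = 6
  d = 4
  c = 6
  t = 6
  return t
After constant-fold (5 stmts):
  x = 6
  d = 4
  c = 6
  t = 6
  return t
After copy-propagate (5 stmts):
  x = 6
  d = 4
  c = 6
  t = 6
  return 6
After constant-fold (5 stmts):
  x = 6
  d = 4
  c = 6
  t = 6
  return 6
After dead-code-elim (1 stmts):
  return 6
Evaluate:
  x = 6  =>  x = 6
  d = 4  =>  d = 4
  c = 6  =>  c = 6
  t = 6  =>  t = 6
  return t = 6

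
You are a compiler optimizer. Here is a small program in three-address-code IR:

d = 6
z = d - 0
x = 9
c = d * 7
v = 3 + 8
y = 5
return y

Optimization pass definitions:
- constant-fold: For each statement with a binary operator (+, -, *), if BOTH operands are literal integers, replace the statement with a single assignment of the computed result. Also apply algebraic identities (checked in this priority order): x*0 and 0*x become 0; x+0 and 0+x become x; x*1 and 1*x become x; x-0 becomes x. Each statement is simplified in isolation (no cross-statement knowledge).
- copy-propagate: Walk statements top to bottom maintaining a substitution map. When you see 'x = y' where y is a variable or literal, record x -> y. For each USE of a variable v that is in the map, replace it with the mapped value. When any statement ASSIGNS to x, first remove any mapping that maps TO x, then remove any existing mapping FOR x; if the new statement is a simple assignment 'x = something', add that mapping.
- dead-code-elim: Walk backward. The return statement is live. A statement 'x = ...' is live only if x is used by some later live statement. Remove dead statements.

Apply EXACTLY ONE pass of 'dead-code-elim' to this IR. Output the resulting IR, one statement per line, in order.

Answer: y = 5
return y

Derivation:
Applying dead-code-elim statement-by-statement:
  [7] return y  -> KEEP (return); live=['y']
  [6] y = 5  -> KEEP; live=[]
  [5] v = 3 + 8  -> DEAD (v not live)
  [4] c = d * 7  -> DEAD (c not live)
  [3] x = 9  -> DEAD (x not live)
  [2] z = d - 0  -> DEAD (z not live)
  [1] d = 6  -> DEAD (d not live)
Result (2 stmts):
  y = 5
  return y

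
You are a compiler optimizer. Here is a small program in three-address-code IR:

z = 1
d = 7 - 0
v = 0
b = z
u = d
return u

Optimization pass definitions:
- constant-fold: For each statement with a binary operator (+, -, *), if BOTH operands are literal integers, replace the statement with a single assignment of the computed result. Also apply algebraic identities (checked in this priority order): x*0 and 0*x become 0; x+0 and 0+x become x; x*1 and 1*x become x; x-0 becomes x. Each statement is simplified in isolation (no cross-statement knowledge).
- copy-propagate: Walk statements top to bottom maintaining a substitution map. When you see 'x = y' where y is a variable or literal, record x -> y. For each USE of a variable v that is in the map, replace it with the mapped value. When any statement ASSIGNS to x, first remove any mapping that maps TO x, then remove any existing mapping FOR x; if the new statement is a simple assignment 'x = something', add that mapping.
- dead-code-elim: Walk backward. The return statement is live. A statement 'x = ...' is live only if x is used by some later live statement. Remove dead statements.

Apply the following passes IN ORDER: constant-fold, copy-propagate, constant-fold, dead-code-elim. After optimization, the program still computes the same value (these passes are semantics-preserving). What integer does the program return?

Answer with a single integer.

Initial IR:
  z = 1
  d = 7 - 0
  v = 0
  b = z
  u = d
  return u
After constant-fold (6 stmts):
  z = 1
  d = 7
  v = 0
  b = z
  u = d
  return u
After copy-propagate (6 stmts):
  z = 1
  d = 7
  v = 0
  b = 1
  u = 7
  return 7
After constant-fold (6 stmts):
  z = 1
  d = 7
  v = 0
  b = 1
  u = 7
  return 7
After dead-code-elim (1 stmts):
  return 7
Evaluate:
  z = 1  =>  z = 1
  d = 7 - 0  =>  d = 7
  v = 0  =>  v = 0
  b = z  =>  b = 1
  u = d  =>  u = 7
  return u = 7

Answer: 7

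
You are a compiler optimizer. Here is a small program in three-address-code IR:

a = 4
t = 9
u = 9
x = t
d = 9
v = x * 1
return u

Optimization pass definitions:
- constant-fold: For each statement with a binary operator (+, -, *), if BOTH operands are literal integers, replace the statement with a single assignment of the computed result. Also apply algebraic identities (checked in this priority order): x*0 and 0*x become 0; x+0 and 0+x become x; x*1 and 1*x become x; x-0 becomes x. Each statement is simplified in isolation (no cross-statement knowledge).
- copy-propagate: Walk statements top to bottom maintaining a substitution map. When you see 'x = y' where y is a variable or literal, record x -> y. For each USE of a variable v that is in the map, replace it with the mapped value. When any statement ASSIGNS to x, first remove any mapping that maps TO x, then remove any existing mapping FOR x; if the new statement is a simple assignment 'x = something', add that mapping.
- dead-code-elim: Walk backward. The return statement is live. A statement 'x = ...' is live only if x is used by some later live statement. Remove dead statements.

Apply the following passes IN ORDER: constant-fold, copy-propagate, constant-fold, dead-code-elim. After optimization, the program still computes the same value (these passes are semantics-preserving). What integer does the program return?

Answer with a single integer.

Answer: 9

Derivation:
Initial IR:
  a = 4
  t = 9
  u = 9
  x = t
  d = 9
  v = x * 1
  return u
After constant-fold (7 stmts):
  a = 4
  t = 9
  u = 9
  x = t
  d = 9
  v = x
  return u
After copy-propagate (7 stmts):
  a = 4
  t = 9
  u = 9
  x = 9
  d = 9
  v = 9
  return 9
After constant-fold (7 stmts):
  a = 4
  t = 9
  u = 9
  x = 9
  d = 9
  v = 9
  return 9
After dead-code-elim (1 stmts):
  return 9
Evaluate:
  a = 4  =>  a = 4
  t = 9  =>  t = 9
  u = 9  =>  u = 9
  x = t  =>  x = 9
  d = 9  =>  d = 9
  v = x * 1  =>  v = 9
  return u = 9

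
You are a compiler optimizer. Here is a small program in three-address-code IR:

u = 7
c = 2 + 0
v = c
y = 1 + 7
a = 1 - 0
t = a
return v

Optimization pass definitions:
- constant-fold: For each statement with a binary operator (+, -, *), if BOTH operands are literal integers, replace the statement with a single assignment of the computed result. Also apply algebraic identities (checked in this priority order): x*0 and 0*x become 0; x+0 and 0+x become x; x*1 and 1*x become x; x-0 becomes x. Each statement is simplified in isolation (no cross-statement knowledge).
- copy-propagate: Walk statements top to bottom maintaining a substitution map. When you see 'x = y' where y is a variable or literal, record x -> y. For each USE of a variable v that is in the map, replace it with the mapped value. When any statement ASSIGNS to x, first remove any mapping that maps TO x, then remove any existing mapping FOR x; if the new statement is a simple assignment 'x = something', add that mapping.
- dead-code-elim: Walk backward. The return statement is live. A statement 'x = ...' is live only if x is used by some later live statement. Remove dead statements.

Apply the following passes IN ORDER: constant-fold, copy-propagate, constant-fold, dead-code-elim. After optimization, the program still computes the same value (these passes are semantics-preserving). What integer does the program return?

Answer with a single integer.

Answer: 2

Derivation:
Initial IR:
  u = 7
  c = 2 + 0
  v = c
  y = 1 + 7
  a = 1 - 0
  t = a
  return v
After constant-fold (7 stmts):
  u = 7
  c = 2
  v = c
  y = 8
  a = 1
  t = a
  return v
After copy-propagate (7 stmts):
  u = 7
  c = 2
  v = 2
  y = 8
  a = 1
  t = 1
  return 2
After constant-fold (7 stmts):
  u = 7
  c = 2
  v = 2
  y = 8
  a = 1
  t = 1
  return 2
After dead-code-elim (1 stmts):
  return 2
Evaluate:
  u = 7  =>  u = 7
  c = 2 + 0  =>  c = 2
  v = c  =>  v = 2
  y = 1 + 7  =>  y = 8
  a = 1 - 0  =>  a = 1
  t = a  =>  t = 1
  return v = 2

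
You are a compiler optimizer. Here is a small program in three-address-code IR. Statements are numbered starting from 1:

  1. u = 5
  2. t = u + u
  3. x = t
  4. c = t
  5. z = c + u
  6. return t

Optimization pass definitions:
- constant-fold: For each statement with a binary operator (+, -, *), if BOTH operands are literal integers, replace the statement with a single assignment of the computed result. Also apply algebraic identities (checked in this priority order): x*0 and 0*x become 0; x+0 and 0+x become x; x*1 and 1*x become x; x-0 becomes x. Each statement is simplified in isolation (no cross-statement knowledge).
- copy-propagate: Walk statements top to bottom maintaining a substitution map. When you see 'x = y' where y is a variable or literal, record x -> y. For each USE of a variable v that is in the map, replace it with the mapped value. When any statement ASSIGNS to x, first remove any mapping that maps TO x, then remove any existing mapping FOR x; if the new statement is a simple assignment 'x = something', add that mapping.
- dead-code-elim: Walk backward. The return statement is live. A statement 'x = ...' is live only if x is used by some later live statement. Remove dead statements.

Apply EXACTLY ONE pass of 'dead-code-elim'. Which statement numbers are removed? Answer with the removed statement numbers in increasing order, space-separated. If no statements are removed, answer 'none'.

Answer: 3 4 5

Derivation:
Backward liveness scan:
Stmt 1 'u = 5': KEEP (u is live); live-in = []
Stmt 2 't = u + u': KEEP (t is live); live-in = ['u']
Stmt 3 'x = t': DEAD (x not in live set ['t'])
Stmt 4 'c = t': DEAD (c not in live set ['t'])
Stmt 5 'z = c + u': DEAD (z not in live set ['t'])
Stmt 6 'return t': KEEP (return); live-in = ['t']
Removed statement numbers: [3, 4, 5]
Surviving IR:
  u = 5
  t = u + u
  return t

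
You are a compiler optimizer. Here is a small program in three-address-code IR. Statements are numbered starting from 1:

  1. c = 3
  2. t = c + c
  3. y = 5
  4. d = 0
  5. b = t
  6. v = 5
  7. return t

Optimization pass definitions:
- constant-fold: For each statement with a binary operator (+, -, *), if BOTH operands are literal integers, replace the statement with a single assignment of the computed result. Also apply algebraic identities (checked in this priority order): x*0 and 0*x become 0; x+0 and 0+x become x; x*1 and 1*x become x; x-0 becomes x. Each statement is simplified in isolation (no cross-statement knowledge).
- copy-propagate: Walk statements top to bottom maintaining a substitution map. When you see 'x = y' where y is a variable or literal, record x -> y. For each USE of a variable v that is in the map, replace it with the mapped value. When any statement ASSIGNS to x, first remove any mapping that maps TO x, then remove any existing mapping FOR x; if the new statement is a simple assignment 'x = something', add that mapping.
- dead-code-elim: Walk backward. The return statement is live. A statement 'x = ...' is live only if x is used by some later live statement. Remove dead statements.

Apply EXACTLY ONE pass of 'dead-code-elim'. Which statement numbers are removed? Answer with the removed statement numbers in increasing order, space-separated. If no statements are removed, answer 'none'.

Backward liveness scan:
Stmt 1 'c = 3': KEEP (c is live); live-in = []
Stmt 2 't = c + c': KEEP (t is live); live-in = ['c']
Stmt 3 'y = 5': DEAD (y not in live set ['t'])
Stmt 4 'd = 0': DEAD (d not in live set ['t'])
Stmt 5 'b = t': DEAD (b not in live set ['t'])
Stmt 6 'v = 5': DEAD (v not in live set ['t'])
Stmt 7 'return t': KEEP (return); live-in = ['t']
Removed statement numbers: [3, 4, 5, 6]
Surviving IR:
  c = 3
  t = c + c
  return t

Answer: 3 4 5 6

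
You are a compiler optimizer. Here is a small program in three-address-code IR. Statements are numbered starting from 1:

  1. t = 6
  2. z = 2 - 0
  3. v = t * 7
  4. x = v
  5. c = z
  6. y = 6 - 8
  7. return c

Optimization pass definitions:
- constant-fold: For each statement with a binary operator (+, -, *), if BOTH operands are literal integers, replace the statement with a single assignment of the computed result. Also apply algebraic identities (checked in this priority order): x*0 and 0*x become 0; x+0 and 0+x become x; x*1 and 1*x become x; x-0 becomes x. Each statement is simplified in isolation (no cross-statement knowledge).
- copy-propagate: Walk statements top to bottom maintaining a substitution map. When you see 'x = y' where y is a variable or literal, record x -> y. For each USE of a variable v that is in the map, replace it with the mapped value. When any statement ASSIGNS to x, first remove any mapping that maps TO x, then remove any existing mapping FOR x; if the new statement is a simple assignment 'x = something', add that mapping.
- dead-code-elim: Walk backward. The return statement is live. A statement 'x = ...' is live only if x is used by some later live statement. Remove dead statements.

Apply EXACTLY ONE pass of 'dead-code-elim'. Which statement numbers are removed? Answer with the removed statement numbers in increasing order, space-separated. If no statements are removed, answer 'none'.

Answer: 1 3 4 6

Derivation:
Backward liveness scan:
Stmt 1 't = 6': DEAD (t not in live set [])
Stmt 2 'z = 2 - 0': KEEP (z is live); live-in = []
Stmt 3 'v = t * 7': DEAD (v not in live set ['z'])
Stmt 4 'x = v': DEAD (x not in live set ['z'])
Stmt 5 'c = z': KEEP (c is live); live-in = ['z']
Stmt 6 'y = 6 - 8': DEAD (y not in live set ['c'])
Stmt 7 'return c': KEEP (return); live-in = ['c']
Removed statement numbers: [1, 3, 4, 6]
Surviving IR:
  z = 2 - 0
  c = z
  return c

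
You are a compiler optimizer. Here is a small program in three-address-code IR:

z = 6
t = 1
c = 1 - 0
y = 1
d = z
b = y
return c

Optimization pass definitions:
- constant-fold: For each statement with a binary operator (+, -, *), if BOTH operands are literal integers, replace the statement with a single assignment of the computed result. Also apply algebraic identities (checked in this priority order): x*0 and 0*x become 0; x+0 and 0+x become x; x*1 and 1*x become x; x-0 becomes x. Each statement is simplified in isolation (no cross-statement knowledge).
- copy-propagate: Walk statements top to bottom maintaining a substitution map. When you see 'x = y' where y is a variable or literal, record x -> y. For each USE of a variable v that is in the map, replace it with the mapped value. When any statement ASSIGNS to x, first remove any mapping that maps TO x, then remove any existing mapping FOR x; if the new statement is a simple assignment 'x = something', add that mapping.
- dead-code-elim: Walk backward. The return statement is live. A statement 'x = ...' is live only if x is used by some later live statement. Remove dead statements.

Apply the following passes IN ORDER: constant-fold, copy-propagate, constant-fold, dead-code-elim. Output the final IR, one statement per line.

Initial IR:
  z = 6
  t = 1
  c = 1 - 0
  y = 1
  d = z
  b = y
  return c
After constant-fold (7 stmts):
  z = 6
  t = 1
  c = 1
  y = 1
  d = z
  b = y
  return c
After copy-propagate (7 stmts):
  z = 6
  t = 1
  c = 1
  y = 1
  d = 6
  b = 1
  return 1
After constant-fold (7 stmts):
  z = 6
  t = 1
  c = 1
  y = 1
  d = 6
  b = 1
  return 1
After dead-code-elim (1 stmts):
  return 1

Answer: return 1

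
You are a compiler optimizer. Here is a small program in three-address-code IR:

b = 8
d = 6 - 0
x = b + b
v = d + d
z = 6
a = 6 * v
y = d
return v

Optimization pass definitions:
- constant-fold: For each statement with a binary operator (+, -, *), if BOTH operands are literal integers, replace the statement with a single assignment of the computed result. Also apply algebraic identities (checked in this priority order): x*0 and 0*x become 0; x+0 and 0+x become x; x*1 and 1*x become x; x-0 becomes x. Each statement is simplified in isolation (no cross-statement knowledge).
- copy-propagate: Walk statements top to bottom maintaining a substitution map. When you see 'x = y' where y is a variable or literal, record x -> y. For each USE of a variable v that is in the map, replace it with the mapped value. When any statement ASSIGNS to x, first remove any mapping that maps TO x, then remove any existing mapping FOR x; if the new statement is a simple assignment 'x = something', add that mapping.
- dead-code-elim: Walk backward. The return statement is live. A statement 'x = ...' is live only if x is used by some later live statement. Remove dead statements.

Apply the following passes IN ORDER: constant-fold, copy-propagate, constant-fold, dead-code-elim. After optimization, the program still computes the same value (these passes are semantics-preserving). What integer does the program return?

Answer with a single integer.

Initial IR:
  b = 8
  d = 6 - 0
  x = b + b
  v = d + d
  z = 6
  a = 6 * v
  y = d
  return v
After constant-fold (8 stmts):
  b = 8
  d = 6
  x = b + b
  v = d + d
  z = 6
  a = 6 * v
  y = d
  return v
After copy-propagate (8 stmts):
  b = 8
  d = 6
  x = 8 + 8
  v = 6 + 6
  z = 6
  a = 6 * v
  y = 6
  return v
After constant-fold (8 stmts):
  b = 8
  d = 6
  x = 16
  v = 12
  z = 6
  a = 6 * v
  y = 6
  return v
After dead-code-elim (2 stmts):
  v = 12
  return v
Evaluate:
  b = 8  =>  b = 8
  d = 6 - 0  =>  d = 6
  x = b + b  =>  x = 16
  v = d + d  =>  v = 12
  z = 6  =>  z = 6
  a = 6 * v  =>  a = 72
  y = d  =>  y = 6
  return v = 12

Answer: 12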